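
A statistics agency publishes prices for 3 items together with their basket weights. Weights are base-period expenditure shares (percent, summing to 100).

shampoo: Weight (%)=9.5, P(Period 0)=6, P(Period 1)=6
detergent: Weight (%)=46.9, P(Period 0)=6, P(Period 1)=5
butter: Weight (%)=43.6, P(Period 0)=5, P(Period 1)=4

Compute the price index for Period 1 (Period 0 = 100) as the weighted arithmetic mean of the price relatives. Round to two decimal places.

shampoo: 9.5 × (6/6) = 9.5 × 1.000000 = 9.5000
detergent: 46.9 × (5/6) = 46.9 × 0.833333 = 39.0833
butter: 43.6 × (4/5) = 43.6 × 0.800000 = 34.8800
Index = Σ wᵢ·(p₁ᵢ/p₀ᵢ) = 9.5000 + 39.0833 + 34.8800 = 83.4633

83.46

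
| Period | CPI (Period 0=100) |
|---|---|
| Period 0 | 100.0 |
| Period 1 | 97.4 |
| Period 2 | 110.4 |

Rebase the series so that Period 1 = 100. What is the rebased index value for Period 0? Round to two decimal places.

102.67

Rebased(Period 0) = 100.0 / 97.4 × 100 = 102.6694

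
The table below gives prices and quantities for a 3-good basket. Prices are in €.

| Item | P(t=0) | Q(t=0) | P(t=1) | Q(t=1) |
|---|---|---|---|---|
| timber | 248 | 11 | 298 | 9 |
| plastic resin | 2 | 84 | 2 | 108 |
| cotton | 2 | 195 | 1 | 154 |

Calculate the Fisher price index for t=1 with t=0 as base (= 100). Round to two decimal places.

Laspeyres component (base-period weights):
ΣP(t=1)Q(t=0) = 298×11 + 2×84 + 1×195 = 3278 + 168 + 195 = 3641
ΣP(t=0)Q(t=0) = 248×11 + 2×84 + 2×195 = 2728 + 168 + 390 = 3286
L = 3641 / 3286 × 100 = 110.8034
Paasche component (current-period weights):
ΣP(t=1)Q(t=1) = 298×9 + 2×108 + 1×154 = 2682 + 216 + 154 = 3052
ΣP(t=0)Q(t=1) = 248×9 + 2×108 + 2×154 = 2232 + 216 + 308 = 2756
P = 3052 / 2756 × 100 = 110.7402
Fisher = √(L × P) = √(110.8034 × 110.7402) = 110.7718

110.77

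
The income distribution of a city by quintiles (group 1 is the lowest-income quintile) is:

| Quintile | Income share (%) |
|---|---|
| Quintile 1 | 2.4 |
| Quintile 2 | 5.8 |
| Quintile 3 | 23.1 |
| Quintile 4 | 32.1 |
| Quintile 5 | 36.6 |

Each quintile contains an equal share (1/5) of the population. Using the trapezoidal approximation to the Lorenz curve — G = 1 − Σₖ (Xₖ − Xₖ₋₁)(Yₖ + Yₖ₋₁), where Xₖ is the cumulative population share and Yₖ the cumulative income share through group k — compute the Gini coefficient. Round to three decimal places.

0.379

Cumulative income shares Yₖ: 0.0240, 0.0820, 0.3130, 0.6340, 1.0000
Σ (Xₖ−Xₖ₋₁)(Yₖ+Yₖ₋₁) = (1/5)(0.0240+0.0000) + (1/5)(0.0820+0.0240) + (1/5)(0.3130+0.0820) + (1/5)(0.6340+0.3130) + (1/5)(1.0000+0.6340)
  = 0.0048 + 0.0212 + 0.0790 + 0.1894 + 0.3268 = 0.6212
G = 1 − 0.6212 = 0.3788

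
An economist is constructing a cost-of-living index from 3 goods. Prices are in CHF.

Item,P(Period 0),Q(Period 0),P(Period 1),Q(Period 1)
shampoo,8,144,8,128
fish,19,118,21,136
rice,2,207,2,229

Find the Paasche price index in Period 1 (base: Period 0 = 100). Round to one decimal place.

Paasche price index uses current-period quantities as weights.
ΣP(Period 1)·Q(Period 1) = 8×128 + 21×136 + 2×229 = 1024 + 2856 + 458 = 4338
ΣP(Period 0)·Q(Period 1) = 8×128 + 19×136 + 2×229 = 1024 + 2584 + 458 = 4066
Index = 4338 / 4066 × 100 = 106.6896

106.7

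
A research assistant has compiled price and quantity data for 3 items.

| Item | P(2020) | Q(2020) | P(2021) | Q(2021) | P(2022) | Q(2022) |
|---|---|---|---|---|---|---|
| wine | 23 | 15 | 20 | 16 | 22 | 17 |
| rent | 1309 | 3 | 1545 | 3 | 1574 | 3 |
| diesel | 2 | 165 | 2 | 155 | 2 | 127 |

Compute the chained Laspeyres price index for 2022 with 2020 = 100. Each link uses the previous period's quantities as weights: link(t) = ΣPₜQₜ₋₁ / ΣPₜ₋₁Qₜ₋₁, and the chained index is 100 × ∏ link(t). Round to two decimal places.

Link 2020→2021:
ΣP(2021)Q(2020) = 20×15 + 1545×3 + 2×165 = 300 + 4635 + 330 = 5265
ΣP(2020)Q(2020) = 23×15 + 1309×3 + 2×165 = 345 + 3927 + 330 = 4602
link = 5265/4602 = 1.144068
Link 2021→2022:
ΣP(2022)Q(2021) = 22×16 + 1574×3 + 2×155 = 352 + 4722 + 310 = 5384
ΣP(2021)Q(2021) = 20×16 + 1545×3 + 2×155 = 320 + 4635 + 310 = 5265
link = 5384/5265 = 1.022602
Chained index = 100 × 1.144068 × 1.022602 = 116.9926

116.99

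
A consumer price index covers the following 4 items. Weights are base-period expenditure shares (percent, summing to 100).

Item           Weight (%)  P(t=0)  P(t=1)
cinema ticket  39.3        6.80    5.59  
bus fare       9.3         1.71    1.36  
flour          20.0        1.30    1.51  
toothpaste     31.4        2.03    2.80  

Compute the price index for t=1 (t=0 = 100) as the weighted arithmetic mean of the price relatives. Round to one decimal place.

106.2

cinema ticket: 39.3 × (5.59/6.80) = 39.3 × 0.822059 = 32.3069
bus fare: 9.3 × (1.36/1.71) = 9.3 × 0.795322 = 7.3965
flour: 20.0 × (1.51/1.30) = 20.0 × 1.161538 = 23.2308
toothpaste: 31.4 × (2.80/2.03) = 31.4 × 1.379310 = 43.3103
Index = Σ wᵢ·(p₁ᵢ/p₀ᵢ) = 32.3069 + 7.3965 + 23.2308 + 43.3103 = 106.2445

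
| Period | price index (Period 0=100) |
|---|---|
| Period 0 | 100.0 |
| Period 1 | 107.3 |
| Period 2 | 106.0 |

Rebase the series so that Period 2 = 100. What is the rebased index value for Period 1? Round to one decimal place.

101.2

Rebased(Period 1) = 107.3 / 106.0 × 100 = 101.2264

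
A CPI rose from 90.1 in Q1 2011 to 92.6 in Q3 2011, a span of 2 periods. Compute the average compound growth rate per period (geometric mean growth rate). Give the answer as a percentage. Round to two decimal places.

Growth factor = (92.6/90.1)^(1/2) = (1.027747)^(1/2) = 1.013779
Growth rate = 1.013779 − 1 = 0.013779 = 1.3779%

1.38%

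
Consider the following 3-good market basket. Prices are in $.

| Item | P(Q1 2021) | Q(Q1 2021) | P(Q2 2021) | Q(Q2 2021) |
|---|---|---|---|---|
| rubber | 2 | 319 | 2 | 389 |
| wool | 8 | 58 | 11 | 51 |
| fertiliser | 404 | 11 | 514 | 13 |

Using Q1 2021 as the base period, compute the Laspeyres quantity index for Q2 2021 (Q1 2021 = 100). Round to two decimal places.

Laspeyres quantity index uses base-period prices as weights.
ΣP(Q1 2021)·Q(Q2 2021) = 2×389 + 8×51 + 404×13 = 778 + 408 + 5252 = 6438
ΣP(Q1 2021)·Q(Q1 2021) = 2×319 + 8×58 + 404×11 = 638 + 464 + 4444 = 5546
Index = 6438 / 5546 × 100 = 116.0837

116.08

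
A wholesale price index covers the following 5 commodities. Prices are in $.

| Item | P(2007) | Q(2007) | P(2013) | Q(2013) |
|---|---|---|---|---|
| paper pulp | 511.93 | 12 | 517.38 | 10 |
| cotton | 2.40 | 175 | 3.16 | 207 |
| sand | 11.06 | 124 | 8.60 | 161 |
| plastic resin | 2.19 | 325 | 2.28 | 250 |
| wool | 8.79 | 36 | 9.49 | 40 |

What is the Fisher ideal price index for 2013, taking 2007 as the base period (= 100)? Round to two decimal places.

Laspeyres component (base-period weights):
ΣP(2013)Q(2007) = 517.38×12 + 3.16×175 + 8.60×124 + 2.28×325 + 9.49×36 = 6208.56 + 553 + 1066.4 + 741 + 341.64 = 8910.6
ΣP(2007)Q(2007) = 511.93×12 + 2.40×175 + 11.06×124 + 2.19×325 + 8.79×36 = 6143.16 + 420 + 1371.44 + 711.75 + 316.44 = 8962.79
L = 8910.6 / 8962.79 × 100 = 99.4177
Paasche component (current-period weights):
ΣP(2013)Q(2013) = 517.38×10 + 3.16×207 + 8.60×161 + 2.28×250 + 9.49×40 = 5173.8 + 654.12 + 1384.6 + 570 + 379.6 = 8162.12
ΣP(2007)Q(2013) = 511.93×10 + 2.40×207 + 11.06×161 + 2.19×250 + 8.79×40 = 5119.3 + 496.8 + 1780.66 + 547.5 + 351.6 = 8295.86
P = 8162.12 / 8295.86 × 100 = 98.3879
Fisher = √(L × P) = √(99.4177 × 98.3879) = 98.9014

98.90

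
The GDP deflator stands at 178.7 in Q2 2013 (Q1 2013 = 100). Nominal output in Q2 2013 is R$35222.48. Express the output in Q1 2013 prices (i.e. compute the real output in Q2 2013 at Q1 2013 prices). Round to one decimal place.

19710.4

Real = Nominal ÷ (Index/100) = 35222.48 ÷ (178.7/100)
     = 35222.48 ÷ 1.787 = 19710.3973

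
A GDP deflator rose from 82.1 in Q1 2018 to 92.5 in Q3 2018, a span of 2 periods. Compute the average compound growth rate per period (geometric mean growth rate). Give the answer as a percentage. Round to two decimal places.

Growth factor = (92.5/82.1)^(1/2) = (1.126675)^(1/2) = 1.061449
Growth rate = 1.061449 − 1 = 0.061449 = 6.1449%

6.14%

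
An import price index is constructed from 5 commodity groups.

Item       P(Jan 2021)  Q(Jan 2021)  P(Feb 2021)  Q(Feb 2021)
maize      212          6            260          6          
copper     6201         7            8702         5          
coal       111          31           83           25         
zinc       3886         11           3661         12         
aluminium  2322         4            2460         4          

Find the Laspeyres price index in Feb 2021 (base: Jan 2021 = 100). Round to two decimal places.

Laspeyres price index uses base-period quantities as weights.
ΣP(Feb 2021)·Q(Jan 2021) = 260×6 + 8702×7 + 83×31 + 3661×11 + 2460×4 = 1560 + 60914 + 2573 + 40271 + 9840 = 115158
ΣP(Jan 2021)·Q(Jan 2021) = 212×6 + 6201×7 + 111×31 + 3886×11 + 2322×4 = 1272 + 43407 + 3441 + 42746 + 9288 = 100154
Index = 115158 / 100154 × 100 = 114.9809

114.98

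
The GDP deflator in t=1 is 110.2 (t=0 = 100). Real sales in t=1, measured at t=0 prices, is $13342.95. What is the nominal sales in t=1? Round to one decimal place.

Nominal = Real × (Index/100) = 13342.95 × (110.2/100)
        = 13342.95 × 1.102 = 14703.9309

14703.9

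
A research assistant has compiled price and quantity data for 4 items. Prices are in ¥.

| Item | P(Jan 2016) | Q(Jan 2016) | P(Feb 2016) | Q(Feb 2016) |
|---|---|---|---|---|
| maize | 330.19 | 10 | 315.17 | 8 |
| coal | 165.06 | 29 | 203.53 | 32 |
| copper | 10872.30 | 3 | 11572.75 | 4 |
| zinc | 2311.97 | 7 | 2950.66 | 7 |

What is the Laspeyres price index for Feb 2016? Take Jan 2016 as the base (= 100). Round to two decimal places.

113.25

Laspeyres price index uses base-period quantities as weights.
ΣP(Feb 2016)·Q(Jan 2016) = 315.17×10 + 203.53×29 + 11572.75×3 + 2950.66×7 = 3151.7 + 5902.37 + 34718.25 + 20654.62 = 64426.94
ΣP(Jan 2016)·Q(Jan 2016) = 330.19×10 + 165.06×29 + 10872.30×3 + 2311.97×7 = 3301.9 + 4786.74 + 32616.9 + 16183.79 = 56889.33
Index = 64426.94 / 56889.33 × 100 = 113.2496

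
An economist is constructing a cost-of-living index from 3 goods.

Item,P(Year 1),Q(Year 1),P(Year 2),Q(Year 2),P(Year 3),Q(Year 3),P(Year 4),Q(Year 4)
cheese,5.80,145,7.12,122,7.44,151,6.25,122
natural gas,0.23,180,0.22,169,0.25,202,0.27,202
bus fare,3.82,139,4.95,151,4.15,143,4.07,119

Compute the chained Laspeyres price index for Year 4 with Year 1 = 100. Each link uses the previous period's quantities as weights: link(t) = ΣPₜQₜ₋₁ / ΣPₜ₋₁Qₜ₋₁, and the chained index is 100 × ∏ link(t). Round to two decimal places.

106.18

Link Year 1→Year 2:
ΣP(Year 2)Q(Year 1) = 7.12×145 + 0.22×180 + 4.95×139 = 1032.4 + 39.6 + 688.05 = 1760.05
ΣP(Year 1)Q(Year 1) = 5.80×145 + 0.23×180 + 3.82×139 = 841 + 41.4 + 530.98 = 1413.38
link = 1760.05/1413.38 = 1.245277
Link Year 2→Year 3:
ΣP(Year 3)Q(Year 2) = 7.44×122 + 0.25×169 + 4.15×151 = 907.68 + 42.25 + 626.65 = 1576.58
ΣP(Year 2)Q(Year 2) = 7.12×122 + 0.22×169 + 4.95×151 = 868.64 + 37.18 + 747.45 = 1653.27
link = 1576.58/1653.27 = 0.953613
Link Year 3→Year 4:
ΣP(Year 4)Q(Year 3) = 6.25×151 + 0.27×202 + 4.07×143 = 943.75 + 54.54 + 582.01 = 1580.3
ΣP(Year 3)Q(Year 3) = 7.44×151 + 0.25×202 + 4.15×143 = 1123.44 + 50.5 + 593.45 = 1767.39
link = 1580.3/1767.39 = 0.894143
Chained index = 100 × 1.245277 × 0.953613 × 0.894143 = 106.1807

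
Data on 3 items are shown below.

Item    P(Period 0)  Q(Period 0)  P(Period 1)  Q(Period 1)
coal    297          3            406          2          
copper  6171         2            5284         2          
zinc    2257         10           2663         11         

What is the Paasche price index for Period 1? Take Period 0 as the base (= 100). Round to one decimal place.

Paasche price index uses current-period quantities as weights.
ΣP(Period 1)·Q(Period 1) = 406×2 + 5284×2 + 2663×11 = 812 + 10568 + 29293 = 40673
ΣP(Period 0)·Q(Period 1) = 297×2 + 6171×2 + 2257×11 = 594 + 12342 + 24827 = 37763
Index = 40673 / 37763 × 100 = 107.7060

107.7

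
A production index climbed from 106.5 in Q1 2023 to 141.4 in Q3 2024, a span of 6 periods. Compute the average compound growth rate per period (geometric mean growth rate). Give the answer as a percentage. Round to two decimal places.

4.84%

Growth factor = (141.4/106.5)^(1/6) = (1.327700)^(1/6) = 1.048375
Growth rate = 1.048375 − 1 = 0.048375 = 4.8375%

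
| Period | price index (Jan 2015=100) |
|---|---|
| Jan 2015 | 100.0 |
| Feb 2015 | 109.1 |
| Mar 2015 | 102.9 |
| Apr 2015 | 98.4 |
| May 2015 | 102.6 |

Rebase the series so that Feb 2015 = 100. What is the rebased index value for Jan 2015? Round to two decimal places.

Rebased(Jan 2015) = 100.0 / 109.1 × 100 = 91.6590

91.66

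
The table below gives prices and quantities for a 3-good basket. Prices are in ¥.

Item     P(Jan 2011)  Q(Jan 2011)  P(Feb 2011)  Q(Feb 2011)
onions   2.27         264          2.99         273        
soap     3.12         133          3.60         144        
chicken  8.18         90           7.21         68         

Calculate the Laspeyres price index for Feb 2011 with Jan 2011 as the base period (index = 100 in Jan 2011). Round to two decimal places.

109.52

Laspeyres price index uses base-period quantities as weights.
ΣP(Feb 2011)·Q(Jan 2011) = 2.99×264 + 3.60×133 + 7.21×90 = 789.36 + 478.8 + 648.9 = 1917.06
ΣP(Jan 2011)·Q(Jan 2011) = 2.27×264 + 3.12×133 + 8.18×90 = 599.28 + 414.96 + 736.2 = 1750.44
Index = 1917.06 / 1750.44 × 100 = 109.5187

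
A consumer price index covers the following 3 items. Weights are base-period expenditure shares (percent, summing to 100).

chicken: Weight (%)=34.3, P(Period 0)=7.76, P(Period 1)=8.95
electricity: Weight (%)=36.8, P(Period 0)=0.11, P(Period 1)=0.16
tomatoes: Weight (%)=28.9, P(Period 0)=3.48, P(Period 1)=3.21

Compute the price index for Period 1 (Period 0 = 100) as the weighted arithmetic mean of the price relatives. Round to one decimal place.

119.7

chicken: 34.3 × (8.95/7.76) = 34.3 × 1.153351 = 39.5599
electricity: 36.8 × (0.16/0.11) = 36.8 × 1.454545 = 53.5273
tomatoes: 28.9 × (3.21/3.48) = 28.9 × 0.922414 = 26.6578
Index = Σ wᵢ·(p₁ᵢ/p₀ᵢ) = 39.5599 + 53.5273 + 26.6578 = 119.7450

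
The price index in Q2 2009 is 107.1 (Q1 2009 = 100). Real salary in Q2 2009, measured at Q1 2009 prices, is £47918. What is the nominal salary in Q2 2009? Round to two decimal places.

51320.18

Nominal = Real × (Index/100) = 47918 × (107.1/100)
        = 47918 × 1.071 = 51320.1780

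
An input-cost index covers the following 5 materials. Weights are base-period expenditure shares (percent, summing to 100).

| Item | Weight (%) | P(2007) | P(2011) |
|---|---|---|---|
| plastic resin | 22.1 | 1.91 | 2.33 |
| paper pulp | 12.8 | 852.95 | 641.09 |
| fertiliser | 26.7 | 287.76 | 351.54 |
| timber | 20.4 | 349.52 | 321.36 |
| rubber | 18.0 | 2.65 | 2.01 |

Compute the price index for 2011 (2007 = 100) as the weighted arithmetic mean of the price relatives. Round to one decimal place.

101.6

plastic resin: 22.1 × (2.33/1.91) = 22.1 × 1.219895 = 26.9597
paper pulp: 12.8 × (641.09/852.95) = 12.8 × 0.751615 = 9.6207
fertiliser: 26.7 × (351.54/287.76) = 26.7 × 1.221643 = 32.6179
timber: 20.4 × (321.36/349.52) = 20.4 × 0.919432 = 18.7564
rubber: 18.0 × (2.01/2.65) = 18.0 × 0.758491 = 13.6528
Index = Σ wᵢ·(p₁ᵢ/p₀ᵢ) = 26.9597 + 9.6207 + 32.6179 + 18.7564 + 13.6528 = 101.6075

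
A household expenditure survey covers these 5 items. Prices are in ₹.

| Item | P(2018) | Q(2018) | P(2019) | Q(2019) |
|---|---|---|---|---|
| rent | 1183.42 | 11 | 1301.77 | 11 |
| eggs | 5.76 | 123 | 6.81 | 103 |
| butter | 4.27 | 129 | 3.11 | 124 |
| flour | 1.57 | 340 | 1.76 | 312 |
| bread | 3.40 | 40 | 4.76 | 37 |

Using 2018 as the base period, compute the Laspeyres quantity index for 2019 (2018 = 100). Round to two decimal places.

98.72

Laspeyres quantity index uses base-period prices as weights.
ΣP(2018)·Q(2019) = 1183.42×11 + 5.76×103 + 4.27×124 + 1.57×312 + 3.40×37 = 13017.62 + 593.28 + 529.48 + 489.84 + 125.8 = 14756.02
ΣP(2018)·Q(2018) = 1183.42×11 + 5.76×123 + 4.27×129 + 1.57×340 + 3.40×40 = 13017.62 + 708.48 + 550.83 + 533.8 + 136 = 14946.73
Index = 14756.02 / 14946.73 × 100 = 98.7241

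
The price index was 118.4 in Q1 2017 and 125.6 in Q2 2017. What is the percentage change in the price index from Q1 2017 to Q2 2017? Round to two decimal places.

6.08%

Change = (125.6 − 118.4) / 118.4 × 100
       = 7.2 / 118.4 × 100 = 6.0811%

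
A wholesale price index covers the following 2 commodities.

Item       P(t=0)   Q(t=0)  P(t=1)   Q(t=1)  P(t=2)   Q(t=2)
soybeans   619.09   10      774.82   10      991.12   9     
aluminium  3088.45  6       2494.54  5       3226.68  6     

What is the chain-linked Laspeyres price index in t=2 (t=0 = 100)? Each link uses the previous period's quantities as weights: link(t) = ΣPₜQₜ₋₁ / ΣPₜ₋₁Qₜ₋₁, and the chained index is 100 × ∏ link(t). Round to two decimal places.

Link t=0→t=1:
ΣP(t=1)Q(t=0) = 774.82×10 + 2494.54×6 = 7748.2 + 14967.24 = 22715.44
ΣP(t=0)Q(t=0) = 619.09×10 + 3088.45×6 = 6190.9 + 18530.7 = 24721.6
link = 22715.44/24721.6 = 0.918850
Link t=1→t=2:
ΣP(t=2)Q(t=1) = 991.12×10 + 3226.68×5 = 9911.2 + 16133.4 = 26044.6
ΣP(t=1)Q(t=1) = 774.82×10 + 2494.54×5 = 7748.2 + 12472.7 = 20220.9
link = 26044.6/20220.9 = 1.288004
Chained index = 100 × 0.918850 × 1.288004 = 118.3482

118.35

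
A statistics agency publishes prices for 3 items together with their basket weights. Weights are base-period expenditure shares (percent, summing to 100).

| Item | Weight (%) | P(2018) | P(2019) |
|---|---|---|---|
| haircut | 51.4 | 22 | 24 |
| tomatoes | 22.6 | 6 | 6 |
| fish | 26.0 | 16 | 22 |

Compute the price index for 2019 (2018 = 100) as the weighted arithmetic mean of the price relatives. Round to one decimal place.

haircut: 51.4 × (24/22) = 51.4 × 1.090909 = 56.0727
tomatoes: 22.6 × (6/6) = 22.6 × 1.000000 = 22.6000
fish: 26.0 × (22/16) = 26.0 × 1.375000 = 35.7500
Index = Σ wᵢ·(p₁ᵢ/p₀ᵢ) = 56.0727 + 22.6000 + 35.7500 = 114.4227

114.4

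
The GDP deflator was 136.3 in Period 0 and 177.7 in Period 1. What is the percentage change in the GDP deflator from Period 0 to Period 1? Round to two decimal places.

30.37%

Change = (177.7 − 136.3) / 136.3 × 100
       = 41.4 / 136.3 × 100 = 30.3742%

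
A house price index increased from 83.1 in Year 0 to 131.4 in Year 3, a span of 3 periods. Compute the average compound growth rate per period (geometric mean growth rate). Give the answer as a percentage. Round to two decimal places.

Growth factor = (131.4/83.1)^(1/3) = (1.581227)^(1/3) = 1.165015
Growth rate = 1.165015 − 1 = 0.165015 = 16.5015%

16.50%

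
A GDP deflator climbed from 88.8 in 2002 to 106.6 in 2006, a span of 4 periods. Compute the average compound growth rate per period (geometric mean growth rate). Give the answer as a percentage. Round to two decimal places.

4.67%

Growth factor = (106.6/88.8)^(1/4) = (1.200450)^(1/4) = 1.046733
Growth rate = 1.046733 − 1 = 0.046733 = 4.6733%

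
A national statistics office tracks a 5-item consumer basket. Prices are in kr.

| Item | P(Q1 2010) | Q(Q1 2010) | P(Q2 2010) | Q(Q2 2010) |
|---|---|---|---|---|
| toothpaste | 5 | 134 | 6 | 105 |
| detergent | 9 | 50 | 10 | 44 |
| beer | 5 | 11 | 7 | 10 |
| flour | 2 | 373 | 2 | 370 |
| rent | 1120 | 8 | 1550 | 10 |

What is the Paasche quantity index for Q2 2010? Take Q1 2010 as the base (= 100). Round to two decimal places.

Paasche quantity index uses current-period prices as weights.
ΣP(Q2 2010)·Q(Q2 2010) = 6×105 + 10×44 + 7×10 + 2×370 + 1550×10 = 630 + 440 + 70 + 740 + 15500 = 17380
ΣP(Q2 2010)·Q(Q1 2010) = 6×134 + 10×50 + 7×11 + 2×373 + 1550×8 = 804 + 500 + 77 + 746 + 12400 = 14527
Index = 17380 / 14527 × 100 = 119.6393

119.64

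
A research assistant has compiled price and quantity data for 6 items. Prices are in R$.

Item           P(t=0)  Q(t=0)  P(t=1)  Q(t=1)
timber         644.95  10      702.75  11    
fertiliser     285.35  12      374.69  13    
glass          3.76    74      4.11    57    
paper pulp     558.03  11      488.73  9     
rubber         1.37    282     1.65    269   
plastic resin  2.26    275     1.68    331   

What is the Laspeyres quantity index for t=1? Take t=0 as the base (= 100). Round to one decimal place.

Laspeyres quantity index uses base-period prices as weights.
ΣP(t=0)·Q(t=1) = 644.95×11 + 285.35×13 + 3.76×57 + 558.03×9 + 1.37×269 + 2.26×331 = 7094.45 + 3709.55 + 214.32 + 5022.27 + 368.53 + 748.06 = 17157.18
ΣP(t=0)·Q(t=0) = 644.95×10 + 285.35×12 + 3.76×74 + 558.03×11 + 1.37×282 + 2.26×275 = 6449.5 + 3424.2 + 278.24 + 6138.33 + 386.34 + 621.5 = 17298.11
Index = 17157.18 / 17298.11 × 100 = 99.1853

99.2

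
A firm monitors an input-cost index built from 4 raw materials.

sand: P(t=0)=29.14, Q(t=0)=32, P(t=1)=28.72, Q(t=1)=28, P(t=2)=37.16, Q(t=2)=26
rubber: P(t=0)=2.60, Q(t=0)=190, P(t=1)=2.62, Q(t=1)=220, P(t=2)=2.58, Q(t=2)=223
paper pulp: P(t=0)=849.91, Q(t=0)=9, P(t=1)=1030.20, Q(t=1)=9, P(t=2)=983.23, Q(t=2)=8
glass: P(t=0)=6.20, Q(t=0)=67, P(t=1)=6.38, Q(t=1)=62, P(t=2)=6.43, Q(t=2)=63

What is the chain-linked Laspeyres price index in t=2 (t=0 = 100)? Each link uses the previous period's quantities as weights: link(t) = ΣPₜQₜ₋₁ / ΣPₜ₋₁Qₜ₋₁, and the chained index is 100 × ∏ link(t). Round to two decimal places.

115.09

Link t=0→t=1:
ΣP(t=1)Q(t=0) = 28.72×32 + 2.62×190 + 1030.20×9 + 6.38×67 = 919.04 + 497.8 + 9271.8 + 427.46 = 11116.1
ΣP(t=0)Q(t=0) = 29.14×32 + 2.60×190 + 849.91×9 + 6.20×67 = 932.48 + 494 + 7649.19 + 415.4 = 9491.07
link = 11116.1/9491.07 = 1.171217
Link t=1→t=2:
ΣP(t=2)Q(t=1) = 37.16×28 + 2.58×220 + 983.23×9 + 6.43×62 = 1040.48 + 567.6 + 8849.07 + 398.66 = 10855.81
ΣP(t=1)Q(t=1) = 28.72×28 + 2.62×220 + 1030.20×9 + 6.38×62 = 804.16 + 576.4 + 9271.8 + 395.56 = 11047.92
link = 10855.81/11047.92 = 0.982611
Chained index = 100 × 1.171217 × 0.982611 = 115.0851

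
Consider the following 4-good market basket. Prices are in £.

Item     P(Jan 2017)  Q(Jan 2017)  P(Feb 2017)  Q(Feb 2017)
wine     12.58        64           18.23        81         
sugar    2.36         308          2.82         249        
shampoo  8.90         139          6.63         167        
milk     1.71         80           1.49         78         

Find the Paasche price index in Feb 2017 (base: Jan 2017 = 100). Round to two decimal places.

105.45

Paasche price index uses current-period quantities as weights.
ΣP(Feb 2017)·Q(Feb 2017) = 18.23×81 + 2.82×249 + 6.63×167 + 1.49×78 = 1476.63 + 702.18 + 1107.21 + 116.22 = 3402.24
ΣP(Jan 2017)·Q(Feb 2017) = 12.58×81 + 2.36×249 + 8.90×167 + 1.71×78 = 1018.98 + 587.64 + 1486.3 + 133.38 = 3226.3
Index = 3402.24 / 3226.3 × 100 = 105.4533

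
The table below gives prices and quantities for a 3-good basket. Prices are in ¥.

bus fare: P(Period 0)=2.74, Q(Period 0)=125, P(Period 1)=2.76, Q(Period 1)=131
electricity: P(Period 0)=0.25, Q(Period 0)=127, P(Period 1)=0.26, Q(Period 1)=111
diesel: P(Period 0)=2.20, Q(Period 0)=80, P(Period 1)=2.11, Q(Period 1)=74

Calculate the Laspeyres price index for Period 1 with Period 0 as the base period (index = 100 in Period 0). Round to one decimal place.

99.4

Laspeyres price index uses base-period quantities as weights.
ΣP(Period 1)·Q(Period 0) = 2.76×125 + 0.26×127 + 2.11×80 = 345 + 33.02 + 168.8 = 546.82
ΣP(Period 0)·Q(Period 0) = 2.74×125 + 0.25×127 + 2.20×80 = 342.5 + 31.75 + 176 = 550.25
Index = 546.82 / 550.25 × 100 = 99.3766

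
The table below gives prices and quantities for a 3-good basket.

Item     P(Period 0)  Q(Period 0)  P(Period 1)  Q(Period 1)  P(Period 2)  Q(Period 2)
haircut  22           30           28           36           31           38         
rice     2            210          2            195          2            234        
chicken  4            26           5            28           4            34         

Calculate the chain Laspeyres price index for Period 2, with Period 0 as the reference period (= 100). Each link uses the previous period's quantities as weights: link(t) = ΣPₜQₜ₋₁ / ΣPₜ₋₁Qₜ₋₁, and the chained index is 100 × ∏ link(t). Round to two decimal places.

Link Period 0→Period 1:
ΣP(Period 1)Q(Period 0) = 28×30 + 2×210 + 5×26 = 840 + 420 + 130 = 1390
ΣP(Period 0)Q(Period 0) = 22×30 + 2×210 + 4×26 = 660 + 420 + 104 = 1184
link = 1390/1184 = 1.173986
Link Period 1→Period 2:
ΣP(Period 2)Q(Period 1) = 31×36 + 2×195 + 4×28 = 1116 + 390 + 112 = 1618
ΣP(Period 1)Q(Period 1) = 28×36 + 2×195 + 5×28 = 1008 + 390 + 140 = 1538
link = 1618/1538 = 1.052016
Chained index = 100 × 1.173986 × 1.052016 = 123.5052

123.51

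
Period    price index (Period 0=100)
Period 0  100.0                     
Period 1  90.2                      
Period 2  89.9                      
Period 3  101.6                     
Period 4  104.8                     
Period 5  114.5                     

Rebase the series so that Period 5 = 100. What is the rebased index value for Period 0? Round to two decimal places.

87.34

Rebased(Period 0) = 100.0 / 114.5 × 100 = 87.3362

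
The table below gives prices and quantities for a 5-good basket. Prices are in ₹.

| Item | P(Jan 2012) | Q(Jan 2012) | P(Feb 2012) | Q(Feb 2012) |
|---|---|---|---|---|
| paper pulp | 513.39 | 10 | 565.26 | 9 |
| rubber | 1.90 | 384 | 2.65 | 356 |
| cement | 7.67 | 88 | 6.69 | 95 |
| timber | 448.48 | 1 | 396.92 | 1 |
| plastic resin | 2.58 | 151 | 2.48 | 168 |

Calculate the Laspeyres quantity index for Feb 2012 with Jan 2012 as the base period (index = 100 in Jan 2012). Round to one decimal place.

Laspeyres quantity index uses base-period prices as weights.
ΣP(Jan 2012)·Q(Feb 2012) = 513.39×9 + 1.90×356 + 7.67×95 + 448.48×1 + 2.58×168 = 4620.51 + 676.4 + 728.65 + 448.48 + 433.44 = 6907.48
ΣP(Jan 2012)·Q(Jan 2012) = 513.39×10 + 1.90×384 + 7.67×88 + 448.48×1 + 2.58×151 = 5133.9 + 729.6 + 674.96 + 448.48 + 389.58 = 7376.52
Index = 6907.48 / 7376.52 × 100 = 93.6414

93.6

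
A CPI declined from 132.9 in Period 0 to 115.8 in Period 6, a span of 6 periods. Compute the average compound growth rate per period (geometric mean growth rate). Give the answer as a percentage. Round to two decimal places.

-2.27%

Growth factor = (115.8/132.9)^(1/6) = (0.871332)^(1/6) = 0.977306
Growth rate = 0.977306 − 1 = -0.022694 = -2.2694%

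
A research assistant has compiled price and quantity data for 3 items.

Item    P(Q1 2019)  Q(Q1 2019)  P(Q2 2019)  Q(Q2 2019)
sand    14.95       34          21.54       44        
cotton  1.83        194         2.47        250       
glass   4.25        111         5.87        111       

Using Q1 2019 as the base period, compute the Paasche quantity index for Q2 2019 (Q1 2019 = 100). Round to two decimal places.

118.99

Paasche quantity index uses current-period prices as weights.
ΣP(Q2 2019)·Q(Q2 2019) = 21.54×44 + 2.47×250 + 5.87×111 = 947.76 + 617.5 + 651.57 = 2216.83
ΣP(Q2 2019)·Q(Q1 2019) = 21.54×34 + 2.47×194 + 5.87×111 = 732.36 + 479.18 + 651.57 = 1863.11
Index = 2216.83 / 1863.11 × 100 = 118.9855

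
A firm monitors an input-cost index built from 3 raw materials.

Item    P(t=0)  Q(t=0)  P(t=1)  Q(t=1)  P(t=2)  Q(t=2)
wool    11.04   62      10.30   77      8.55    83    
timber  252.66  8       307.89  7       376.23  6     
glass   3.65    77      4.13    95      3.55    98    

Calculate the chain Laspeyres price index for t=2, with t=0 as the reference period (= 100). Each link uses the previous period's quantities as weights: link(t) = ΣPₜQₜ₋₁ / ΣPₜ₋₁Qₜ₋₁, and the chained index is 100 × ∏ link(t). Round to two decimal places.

Link t=0→t=1:
ΣP(t=1)Q(t=0) = 10.30×62 + 307.89×8 + 4.13×77 = 638.6 + 2463.12 + 318.01 = 3419.73
ΣP(t=0)Q(t=0) = 11.04×62 + 252.66×8 + 3.65×77 = 684.48 + 2021.28 + 281.05 = 2986.81
link = 3419.73/2986.81 = 1.144944
Link t=1→t=2:
ΣP(t=2)Q(t=1) = 8.55×77 + 376.23×7 + 3.55×95 = 658.35 + 2633.61 + 337.25 = 3629.21
ΣP(t=1)Q(t=1) = 10.30×77 + 307.89×7 + 4.13×95 = 793.1 + 2155.23 + 392.35 = 3340.68
link = 3629.21/3340.68 = 1.086369
Chained index = 100 × 1.144944 × 1.086369 = 124.3831

124.38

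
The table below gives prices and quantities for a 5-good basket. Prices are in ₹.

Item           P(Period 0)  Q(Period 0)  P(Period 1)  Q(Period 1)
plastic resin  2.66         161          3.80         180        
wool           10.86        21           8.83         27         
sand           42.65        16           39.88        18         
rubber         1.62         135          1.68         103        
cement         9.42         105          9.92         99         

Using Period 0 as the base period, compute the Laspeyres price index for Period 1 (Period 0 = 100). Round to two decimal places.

106.17

Laspeyres price index uses base-period quantities as weights.
ΣP(Period 1)·Q(Period 0) = 3.80×161 + 8.83×21 + 39.88×16 + 1.68×135 + 9.92×105 = 611.8 + 185.43 + 638.08 + 226.8 + 1041.6 = 2703.71
ΣP(Period 0)·Q(Period 0) = 2.66×161 + 10.86×21 + 42.65×16 + 1.62×135 + 9.42×105 = 428.26 + 228.06 + 682.4 + 218.7 + 989.1 = 2546.52
Index = 2703.71 / 2546.52 × 100 = 106.1727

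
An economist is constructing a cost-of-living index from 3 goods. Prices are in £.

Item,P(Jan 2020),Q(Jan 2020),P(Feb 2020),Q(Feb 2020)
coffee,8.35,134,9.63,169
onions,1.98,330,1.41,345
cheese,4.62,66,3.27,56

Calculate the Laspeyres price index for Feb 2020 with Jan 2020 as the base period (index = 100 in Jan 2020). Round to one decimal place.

94.9

Laspeyres price index uses base-period quantities as weights.
ΣP(Feb 2020)·Q(Jan 2020) = 9.63×134 + 1.41×330 + 3.27×66 = 1290.42 + 465.3 + 215.82 = 1971.54
ΣP(Jan 2020)·Q(Jan 2020) = 8.35×134 + 1.98×330 + 4.62×66 = 1118.9 + 653.4 + 304.92 = 2077.22
Index = 1971.54 / 2077.22 × 100 = 94.9124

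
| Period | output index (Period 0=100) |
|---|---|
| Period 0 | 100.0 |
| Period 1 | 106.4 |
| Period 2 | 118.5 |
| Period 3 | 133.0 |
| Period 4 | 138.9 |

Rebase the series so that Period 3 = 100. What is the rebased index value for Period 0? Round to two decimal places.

75.19

Rebased(Period 0) = 100.0 / 133.0 × 100 = 75.1880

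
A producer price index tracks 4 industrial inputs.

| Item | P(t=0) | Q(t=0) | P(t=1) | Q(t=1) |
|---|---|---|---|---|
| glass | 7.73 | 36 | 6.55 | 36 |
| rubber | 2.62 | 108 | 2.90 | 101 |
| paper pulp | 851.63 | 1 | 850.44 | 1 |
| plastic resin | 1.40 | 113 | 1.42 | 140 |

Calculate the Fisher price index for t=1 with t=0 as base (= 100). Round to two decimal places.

Laspeyres component (base-period weights):
ΣP(t=1)Q(t=0) = 6.55×36 + 2.90×108 + 850.44×1 + 1.42×113 = 235.8 + 313.2 + 850.44 + 160.46 = 1559.9
ΣP(t=0)Q(t=0) = 7.73×36 + 2.62×108 + 851.63×1 + 1.40×113 = 278.28 + 282.96 + 851.63 + 158.2 = 1571.07
L = 1559.9 / 1571.07 × 100 = 99.2890
Paasche component (current-period weights):
ΣP(t=1)Q(t=1) = 6.55×36 + 2.90×101 + 850.44×1 + 1.42×140 = 235.8 + 292.9 + 850.44 + 198.8 = 1577.94
ΣP(t=0)Q(t=1) = 7.73×36 + 2.62×101 + 851.63×1 + 1.40×140 = 278.28 + 264.62 + 851.63 + 196 = 1590.53
P = 1577.94 / 1590.53 × 100 = 99.2084
Fisher = √(L × P) = √(99.2890 × 99.2084) = 99.2487

99.25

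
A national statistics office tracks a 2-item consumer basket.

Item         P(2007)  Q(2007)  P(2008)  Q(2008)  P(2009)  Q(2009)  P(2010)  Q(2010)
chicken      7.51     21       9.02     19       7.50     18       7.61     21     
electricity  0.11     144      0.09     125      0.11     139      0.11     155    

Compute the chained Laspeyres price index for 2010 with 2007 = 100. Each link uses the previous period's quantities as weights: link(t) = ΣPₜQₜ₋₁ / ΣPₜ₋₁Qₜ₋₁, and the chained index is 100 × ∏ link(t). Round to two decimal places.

101.08

Link 2007→2008:
ΣP(2008)Q(2007) = 9.02×21 + 0.09×144 = 189.42 + 12.96 = 202.38
ΣP(2007)Q(2007) = 7.51×21 + 0.11×144 = 157.71 + 15.84 = 173.55
link = 202.38/173.55 = 1.166119
Link 2008→2009:
ΣP(2009)Q(2008) = 7.50×19 + 0.11×125 = 142.5 + 13.75 = 156.25
ΣP(2008)Q(2008) = 9.02×19 + 0.09×125 = 171.38 + 11.25 = 182.63
link = 156.25/182.63 = 0.855555
Link 2009→2010:
ΣP(2010)Q(2009) = 7.61×18 + 0.11×139 = 136.98 + 15.29 = 152.27
ΣP(2009)Q(2009) = 7.50×18 + 0.11×139 = 135 + 15.29 = 150.29
link = 152.27/150.29 = 1.013175
Chained index = 100 × 1.166119 × 0.855555 × 1.013175 = 101.0823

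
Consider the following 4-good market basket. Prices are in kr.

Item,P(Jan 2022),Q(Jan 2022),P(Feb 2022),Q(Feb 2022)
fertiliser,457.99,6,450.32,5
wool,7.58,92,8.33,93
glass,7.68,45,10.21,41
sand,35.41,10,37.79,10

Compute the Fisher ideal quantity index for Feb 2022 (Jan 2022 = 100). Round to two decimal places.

88.59

Laspeyres component (base-period weights):
ΣP(Jan 2022)Q(Feb 2022) = 457.99×5 + 7.58×93 + 7.68×41 + 35.41×10 = 2289.95 + 704.94 + 314.88 + 354.1 = 3663.87
ΣP(Jan 2022)Q(Jan 2022) = 457.99×6 + 7.58×92 + 7.68×45 + 35.41×10 = 2747.94 + 697.36 + 345.6 + 354.1 = 4145
L = 3663.87 / 4145 × 100 = 88.3925
Paasche component (current-period weights):
ΣP(Feb 2022)Q(Feb 2022) = 450.32×5 + 8.33×93 + 10.21×41 + 37.79×10 = 2251.6 + 774.69 + 418.61 + 377.9 = 3822.8
ΣP(Feb 2022)Q(Jan 2022) = 450.32×6 + 8.33×92 + 10.21×45 + 37.79×10 = 2701.92 + 766.36 + 459.45 + 377.9 = 4305.63
P = 3822.8 / 4305.63 × 100 = 88.7861
Fisher = √(L × P) = √(88.3925 × 88.7861) = 88.5891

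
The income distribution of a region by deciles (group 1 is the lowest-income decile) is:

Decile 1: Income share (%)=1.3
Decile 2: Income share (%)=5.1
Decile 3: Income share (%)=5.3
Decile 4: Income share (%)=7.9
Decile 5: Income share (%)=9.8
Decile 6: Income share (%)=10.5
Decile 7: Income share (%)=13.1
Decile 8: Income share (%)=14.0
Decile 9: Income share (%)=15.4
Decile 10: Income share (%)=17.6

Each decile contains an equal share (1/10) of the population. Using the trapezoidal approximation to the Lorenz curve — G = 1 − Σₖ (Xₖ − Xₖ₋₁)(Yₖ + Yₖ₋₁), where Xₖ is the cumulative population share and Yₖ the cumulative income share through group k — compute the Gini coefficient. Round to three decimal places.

Cumulative income shares Yₖ: 0.0130, 0.0640, 0.1170, 0.1960, 0.2940, 0.3990, 0.5300, 0.6700, 0.8240, 1.0000
Σ (Xₖ−Xₖ₋₁)(Yₖ+Yₖ₋₁) = (1/10)(0.0130+0.0000) + (1/10)(0.0640+0.0130) + (1/10)(0.1170+0.0640) + (1/10)(0.1960+0.1170) + (1/10)(0.2940+0.1960) + (1/10)(0.3990+0.2940) + (1/10)(0.5300+0.3990) + (1/10)(0.6700+0.5300) + (1/10)(0.8240+0.6700) + (1/10)(1.0000+0.8240)
  = 0.0013 + 0.0077 + 0.0181 + 0.0313 + 0.0490 + 0.0693 + 0.0929 + 0.1200 + 0.1494 + 0.1824 = 0.7214
G = 1 − 0.7214 = 0.2786

0.279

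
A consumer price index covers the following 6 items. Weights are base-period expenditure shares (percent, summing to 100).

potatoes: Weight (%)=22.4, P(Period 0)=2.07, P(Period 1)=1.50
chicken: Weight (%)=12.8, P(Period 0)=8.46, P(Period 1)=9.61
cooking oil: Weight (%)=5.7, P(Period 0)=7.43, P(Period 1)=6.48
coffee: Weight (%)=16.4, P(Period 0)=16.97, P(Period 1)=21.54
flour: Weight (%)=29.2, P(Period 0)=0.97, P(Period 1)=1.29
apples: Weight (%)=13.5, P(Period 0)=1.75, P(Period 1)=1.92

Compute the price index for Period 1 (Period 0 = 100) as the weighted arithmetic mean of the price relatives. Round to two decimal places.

potatoes: 22.4 × (1.50/2.07) = 22.4 × 0.724638 = 16.2319
chicken: 12.8 × (9.61/8.46) = 12.8 × 1.135934 = 14.5400
cooking oil: 5.7 × (6.48/7.43) = 5.7 × 0.872140 = 4.9712
coffee: 16.4 × (21.54/16.97) = 16.4 × 1.269299 = 20.8165
flour: 29.2 × (1.29/0.97) = 29.2 × 1.329897 = 38.8330
apples: 13.5 × (1.92/1.75) = 13.5 × 1.097143 = 14.8114
Index = Σ wᵢ·(p₁ᵢ/p₀ᵢ) = 16.2319 + 14.5400 + 4.9712 + 20.8165 + 38.8330 + 14.8114 = 110.2040

110.20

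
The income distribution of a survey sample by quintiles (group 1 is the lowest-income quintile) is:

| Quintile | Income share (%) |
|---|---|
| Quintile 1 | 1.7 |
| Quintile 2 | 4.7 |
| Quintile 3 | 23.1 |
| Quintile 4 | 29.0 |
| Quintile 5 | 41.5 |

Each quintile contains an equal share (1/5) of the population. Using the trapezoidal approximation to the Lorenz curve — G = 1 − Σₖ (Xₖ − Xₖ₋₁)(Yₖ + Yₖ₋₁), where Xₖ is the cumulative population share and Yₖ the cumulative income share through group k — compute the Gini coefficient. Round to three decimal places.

Cumulative income shares Yₖ: 0.0170, 0.0640, 0.2950, 0.5850, 1.0000
Σ (Xₖ−Xₖ₋₁)(Yₖ+Yₖ₋₁) = (1/5)(0.0170+0.0000) + (1/5)(0.0640+0.0170) + (1/5)(0.2950+0.0640) + (1/5)(0.5850+0.2950) + (1/5)(1.0000+0.5850)
  = 0.0034 + 0.0162 + 0.0718 + 0.1760 + 0.3170 = 0.5844
G = 1 − 0.5844 = 0.4156

0.416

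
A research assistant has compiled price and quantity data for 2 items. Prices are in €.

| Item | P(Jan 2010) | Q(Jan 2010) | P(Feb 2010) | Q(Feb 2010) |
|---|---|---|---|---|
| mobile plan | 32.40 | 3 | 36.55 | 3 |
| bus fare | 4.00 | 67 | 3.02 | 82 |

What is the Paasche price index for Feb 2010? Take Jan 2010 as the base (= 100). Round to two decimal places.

Paasche price index uses current-period quantities as weights.
ΣP(Feb 2010)·Q(Feb 2010) = 36.55×3 + 3.02×82 = 109.65 + 247.64 = 357.29
ΣP(Jan 2010)·Q(Feb 2010) = 32.40×3 + 4.00×82 = 97.2 + 328 = 425.2
Index = 357.29 / 425.2 × 100 = 84.0287

84.03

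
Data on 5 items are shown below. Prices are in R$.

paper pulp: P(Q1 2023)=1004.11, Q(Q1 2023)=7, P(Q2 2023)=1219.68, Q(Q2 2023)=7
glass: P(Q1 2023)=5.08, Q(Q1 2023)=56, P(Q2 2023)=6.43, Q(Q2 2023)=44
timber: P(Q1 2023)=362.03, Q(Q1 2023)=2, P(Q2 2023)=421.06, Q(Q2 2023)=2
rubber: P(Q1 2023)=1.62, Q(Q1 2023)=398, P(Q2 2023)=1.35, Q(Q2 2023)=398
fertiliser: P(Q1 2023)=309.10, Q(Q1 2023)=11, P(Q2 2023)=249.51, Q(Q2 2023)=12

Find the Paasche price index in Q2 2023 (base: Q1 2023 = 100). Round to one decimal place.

Paasche price index uses current-period quantities as weights.
ΣP(Q2 2023)·Q(Q2 2023) = 1219.68×7 + 6.43×44 + 421.06×2 + 1.35×398 + 249.51×12 = 8537.76 + 282.92 + 842.12 + 537.3 + 2994.12 = 13194.22
ΣP(Q1 2023)·Q(Q2 2023) = 1004.11×7 + 5.08×44 + 362.03×2 + 1.62×398 + 309.10×12 = 7028.77 + 223.52 + 724.06 + 644.76 + 3709.2 = 12330.31
Index = 13194.22 / 12330.31 × 100 = 107.0064

107.0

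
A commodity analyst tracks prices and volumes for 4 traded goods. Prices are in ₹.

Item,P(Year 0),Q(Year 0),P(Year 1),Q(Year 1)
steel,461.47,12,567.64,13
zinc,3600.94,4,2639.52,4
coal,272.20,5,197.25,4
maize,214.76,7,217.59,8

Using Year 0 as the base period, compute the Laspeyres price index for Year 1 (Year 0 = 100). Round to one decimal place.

Laspeyres price index uses base-period quantities as weights.
ΣP(Year 1)·Q(Year 0) = 567.64×12 + 2639.52×4 + 197.25×5 + 217.59×7 = 6811.68 + 10558.08 + 986.25 + 1523.13 = 19879.14
ΣP(Year 0)·Q(Year 0) = 461.47×12 + 3600.94×4 + 272.20×5 + 214.76×7 = 5537.64 + 14403.76 + 1361 + 1503.32 = 22805.72
Index = 19879.14 / 22805.72 × 100 = 87.1673

87.2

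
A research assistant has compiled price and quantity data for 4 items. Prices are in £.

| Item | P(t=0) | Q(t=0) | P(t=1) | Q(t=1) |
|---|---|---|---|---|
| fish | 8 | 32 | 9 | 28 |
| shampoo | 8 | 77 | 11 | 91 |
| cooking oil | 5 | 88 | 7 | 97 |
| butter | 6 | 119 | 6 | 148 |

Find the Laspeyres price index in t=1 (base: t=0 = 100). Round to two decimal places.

121.67

Laspeyres price index uses base-period quantities as weights.
ΣP(t=1)·Q(t=0) = 9×32 + 11×77 + 7×88 + 6×119 = 288 + 847 + 616 + 714 = 2465
ΣP(t=0)·Q(t=0) = 8×32 + 8×77 + 5×88 + 6×119 = 256 + 616 + 440 + 714 = 2026
Index = 2465 / 2026 × 100 = 121.6683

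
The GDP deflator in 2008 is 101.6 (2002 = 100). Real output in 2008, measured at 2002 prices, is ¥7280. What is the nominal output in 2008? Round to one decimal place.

Nominal = Real × (Index/100) = 7280 × (101.6/100)
        = 7280 × 1.016 = 7396.4800

7396.5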